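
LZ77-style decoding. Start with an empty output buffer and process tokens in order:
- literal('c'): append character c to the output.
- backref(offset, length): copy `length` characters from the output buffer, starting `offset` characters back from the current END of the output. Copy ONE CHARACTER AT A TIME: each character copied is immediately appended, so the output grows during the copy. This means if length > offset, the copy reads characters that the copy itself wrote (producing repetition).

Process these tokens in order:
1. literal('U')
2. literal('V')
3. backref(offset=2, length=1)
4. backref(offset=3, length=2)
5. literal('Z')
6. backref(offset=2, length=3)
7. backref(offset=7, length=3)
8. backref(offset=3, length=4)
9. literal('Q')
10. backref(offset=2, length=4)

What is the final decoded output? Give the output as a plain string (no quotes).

Token 1: literal('U'). Output: "U"
Token 2: literal('V'). Output: "UV"
Token 3: backref(off=2, len=1). Copied 'U' from pos 0. Output: "UVU"
Token 4: backref(off=3, len=2). Copied 'UV' from pos 0. Output: "UVUUV"
Token 5: literal('Z'). Output: "UVUUVZ"
Token 6: backref(off=2, len=3) (overlapping!). Copied 'VZV' from pos 4. Output: "UVUUVZVZV"
Token 7: backref(off=7, len=3). Copied 'UUV' from pos 2. Output: "UVUUVZVZVUUV"
Token 8: backref(off=3, len=4) (overlapping!). Copied 'UUVU' from pos 9. Output: "UVUUVZVZVUUVUUVU"
Token 9: literal('Q'). Output: "UVUUVZVZVUUVUUVUQ"
Token 10: backref(off=2, len=4) (overlapping!). Copied 'UQUQ' from pos 15. Output: "UVUUVZVZVUUVUUVUQUQUQ"

Answer: UVUUVZVZVUUVUUVUQUQUQ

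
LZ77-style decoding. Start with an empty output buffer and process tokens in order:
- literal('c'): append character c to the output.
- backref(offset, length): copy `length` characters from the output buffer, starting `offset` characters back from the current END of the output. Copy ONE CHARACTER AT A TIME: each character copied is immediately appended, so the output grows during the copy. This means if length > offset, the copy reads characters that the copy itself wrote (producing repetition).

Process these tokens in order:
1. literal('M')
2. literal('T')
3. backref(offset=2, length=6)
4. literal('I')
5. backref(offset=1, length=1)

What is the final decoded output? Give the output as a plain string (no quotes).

Answer: MTMTMTMTII

Derivation:
Token 1: literal('M'). Output: "M"
Token 2: literal('T'). Output: "MT"
Token 3: backref(off=2, len=6) (overlapping!). Copied 'MTMTMT' from pos 0. Output: "MTMTMTMT"
Token 4: literal('I'). Output: "MTMTMTMTI"
Token 5: backref(off=1, len=1). Copied 'I' from pos 8. Output: "MTMTMTMTII"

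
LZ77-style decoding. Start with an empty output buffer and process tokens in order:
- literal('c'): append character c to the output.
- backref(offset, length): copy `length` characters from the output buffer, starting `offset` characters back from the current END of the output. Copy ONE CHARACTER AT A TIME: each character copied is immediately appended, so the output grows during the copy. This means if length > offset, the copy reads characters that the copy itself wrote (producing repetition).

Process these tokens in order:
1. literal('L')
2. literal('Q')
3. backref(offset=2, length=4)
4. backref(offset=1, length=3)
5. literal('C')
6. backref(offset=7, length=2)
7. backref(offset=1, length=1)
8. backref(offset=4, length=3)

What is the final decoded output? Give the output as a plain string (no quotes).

Token 1: literal('L'). Output: "L"
Token 2: literal('Q'). Output: "LQ"
Token 3: backref(off=2, len=4) (overlapping!). Copied 'LQLQ' from pos 0. Output: "LQLQLQ"
Token 4: backref(off=1, len=3) (overlapping!). Copied 'QQQ' from pos 5. Output: "LQLQLQQQQ"
Token 5: literal('C'). Output: "LQLQLQQQQC"
Token 6: backref(off=7, len=2). Copied 'QL' from pos 3. Output: "LQLQLQQQQCQL"
Token 7: backref(off=1, len=1). Copied 'L' from pos 11. Output: "LQLQLQQQQCQLL"
Token 8: backref(off=4, len=3). Copied 'CQL' from pos 9. Output: "LQLQLQQQQCQLLCQL"

Answer: LQLQLQQQQCQLLCQL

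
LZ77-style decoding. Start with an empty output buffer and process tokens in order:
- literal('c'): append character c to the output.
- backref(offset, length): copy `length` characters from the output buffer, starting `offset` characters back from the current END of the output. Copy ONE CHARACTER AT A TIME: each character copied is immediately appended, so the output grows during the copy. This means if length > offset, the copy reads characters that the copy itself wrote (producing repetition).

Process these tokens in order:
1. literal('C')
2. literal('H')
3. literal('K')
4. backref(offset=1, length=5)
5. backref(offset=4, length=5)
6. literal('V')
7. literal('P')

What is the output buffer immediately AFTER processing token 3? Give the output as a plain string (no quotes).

Answer: CHK

Derivation:
Token 1: literal('C'). Output: "C"
Token 2: literal('H'). Output: "CH"
Token 3: literal('K'). Output: "CHK"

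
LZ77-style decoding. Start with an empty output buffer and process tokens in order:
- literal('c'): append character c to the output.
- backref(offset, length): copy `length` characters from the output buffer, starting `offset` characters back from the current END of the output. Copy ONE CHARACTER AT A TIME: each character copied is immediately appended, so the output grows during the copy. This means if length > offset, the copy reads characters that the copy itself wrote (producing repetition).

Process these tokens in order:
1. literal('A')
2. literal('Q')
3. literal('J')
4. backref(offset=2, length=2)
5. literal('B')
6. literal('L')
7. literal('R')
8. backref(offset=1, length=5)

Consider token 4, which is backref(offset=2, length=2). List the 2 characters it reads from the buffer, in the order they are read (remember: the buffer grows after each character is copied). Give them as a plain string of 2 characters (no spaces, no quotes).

Token 1: literal('A'). Output: "A"
Token 2: literal('Q'). Output: "AQ"
Token 3: literal('J'). Output: "AQJ"
Token 4: backref(off=2, len=2). Buffer before: "AQJ" (len 3)
  byte 1: read out[1]='Q', append. Buffer now: "AQJQ"
  byte 2: read out[2]='J', append. Buffer now: "AQJQJ"

Answer: QJ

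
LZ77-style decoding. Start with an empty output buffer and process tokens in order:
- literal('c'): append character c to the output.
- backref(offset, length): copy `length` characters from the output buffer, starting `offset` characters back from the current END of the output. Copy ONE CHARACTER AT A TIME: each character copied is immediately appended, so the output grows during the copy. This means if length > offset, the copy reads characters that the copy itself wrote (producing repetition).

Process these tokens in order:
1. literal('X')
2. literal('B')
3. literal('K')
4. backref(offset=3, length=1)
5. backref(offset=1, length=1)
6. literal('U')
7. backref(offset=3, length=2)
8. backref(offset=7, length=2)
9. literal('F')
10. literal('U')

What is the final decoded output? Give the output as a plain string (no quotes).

Token 1: literal('X'). Output: "X"
Token 2: literal('B'). Output: "XB"
Token 3: literal('K'). Output: "XBK"
Token 4: backref(off=3, len=1). Copied 'X' from pos 0. Output: "XBKX"
Token 5: backref(off=1, len=1). Copied 'X' from pos 3. Output: "XBKXX"
Token 6: literal('U'). Output: "XBKXXU"
Token 7: backref(off=3, len=2). Copied 'XX' from pos 3. Output: "XBKXXUXX"
Token 8: backref(off=7, len=2). Copied 'BK' from pos 1. Output: "XBKXXUXXBK"
Token 9: literal('F'). Output: "XBKXXUXXBKF"
Token 10: literal('U'). Output: "XBKXXUXXBKFU"

Answer: XBKXXUXXBKFU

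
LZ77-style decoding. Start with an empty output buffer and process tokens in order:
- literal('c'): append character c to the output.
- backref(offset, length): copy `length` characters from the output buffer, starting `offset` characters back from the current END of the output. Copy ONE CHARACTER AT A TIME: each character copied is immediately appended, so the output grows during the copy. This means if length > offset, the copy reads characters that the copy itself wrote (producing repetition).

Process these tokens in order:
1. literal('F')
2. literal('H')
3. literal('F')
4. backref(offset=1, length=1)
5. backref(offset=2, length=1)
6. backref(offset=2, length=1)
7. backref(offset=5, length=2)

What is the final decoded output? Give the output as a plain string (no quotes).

Answer: FHFFFFHF

Derivation:
Token 1: literal('F'). Output: "F"
Token 2: literal('H'). Output: "FH"
Token 3: literal('F'). Output: "FHF"
Token 4: backref(off=1, len=1). Copied 'F' from pos 2. Output: "FHFF"
Token 5: backref(off=2, len=1). Copied 'F' from pos 2. Output: "FHFFF"
Token 6: backref(off=2, len=1). Copied 'F' from pos 3. Output: "FHFFFF"
Token 7: backref(off=5, len=2). Copied 'HF' from pos 1. Output: "FHFFFFHF"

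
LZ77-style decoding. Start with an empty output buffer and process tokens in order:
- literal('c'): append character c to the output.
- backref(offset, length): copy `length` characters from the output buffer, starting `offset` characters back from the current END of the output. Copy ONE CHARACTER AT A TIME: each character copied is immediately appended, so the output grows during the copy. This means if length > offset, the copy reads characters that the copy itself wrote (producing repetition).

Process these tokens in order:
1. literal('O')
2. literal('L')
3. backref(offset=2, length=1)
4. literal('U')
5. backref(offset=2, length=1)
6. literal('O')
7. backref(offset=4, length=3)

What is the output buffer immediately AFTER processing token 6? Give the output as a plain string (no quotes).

Token 1: literal('O'). Output: "O"
Token 2: literal('L'). Output: "OL"
Token 3: backref(off=2, len=1). Copied 'O' from pos 0. Output: "OLO"
Token 4: literal('U'). Output: "OLOU"
Token 5: backref(off=2, len=1). Copied 'O' from pos 2. Output: "OLOUO"
Token 6: literal('O'). Output: "OLOUOO"

Answer: OLOUOO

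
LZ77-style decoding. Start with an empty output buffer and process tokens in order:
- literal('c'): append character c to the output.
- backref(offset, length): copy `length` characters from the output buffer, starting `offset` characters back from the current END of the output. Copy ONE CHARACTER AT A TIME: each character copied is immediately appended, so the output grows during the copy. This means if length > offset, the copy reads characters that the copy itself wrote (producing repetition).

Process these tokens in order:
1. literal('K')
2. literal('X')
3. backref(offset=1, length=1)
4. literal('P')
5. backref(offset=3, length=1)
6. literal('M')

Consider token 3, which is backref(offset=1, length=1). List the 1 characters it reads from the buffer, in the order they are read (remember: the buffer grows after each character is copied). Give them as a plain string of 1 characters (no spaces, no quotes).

Token 1: literal('K'). Output: "K"
Token 2: literal('X'). Output: "KX"
Token 3: backref(off=1, len=1). Buffer before: "KX" (len 2)
  byte 1: read out[1]='X', append. Buffer now: "KXX"

Answer: X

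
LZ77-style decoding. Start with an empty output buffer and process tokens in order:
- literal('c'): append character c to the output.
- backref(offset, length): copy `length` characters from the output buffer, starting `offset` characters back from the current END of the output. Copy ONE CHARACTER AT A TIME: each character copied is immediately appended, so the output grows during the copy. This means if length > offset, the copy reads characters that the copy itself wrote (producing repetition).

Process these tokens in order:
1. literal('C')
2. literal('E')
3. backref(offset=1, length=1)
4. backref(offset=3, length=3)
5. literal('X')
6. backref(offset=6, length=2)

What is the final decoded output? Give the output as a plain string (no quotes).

Answer: CEECEEXEE

Derivation:
Token 1: literal('C'). Output: "C"
Token 2: literal('E'). Output: "CE"
Token 3: backref(off=1, len=1). Copied 'E' from pos 1. Output: "CEE"
Token 4: backref(off=3, len=3). Copied 'CEE' from pos 0. Output: "CEECEE"
Token 5: literal('X'). Output: "CEECEEX"
Token 6: backref(off=6, len=2). Copied 'EE' from pos 1. Output: "CEECEEXEE"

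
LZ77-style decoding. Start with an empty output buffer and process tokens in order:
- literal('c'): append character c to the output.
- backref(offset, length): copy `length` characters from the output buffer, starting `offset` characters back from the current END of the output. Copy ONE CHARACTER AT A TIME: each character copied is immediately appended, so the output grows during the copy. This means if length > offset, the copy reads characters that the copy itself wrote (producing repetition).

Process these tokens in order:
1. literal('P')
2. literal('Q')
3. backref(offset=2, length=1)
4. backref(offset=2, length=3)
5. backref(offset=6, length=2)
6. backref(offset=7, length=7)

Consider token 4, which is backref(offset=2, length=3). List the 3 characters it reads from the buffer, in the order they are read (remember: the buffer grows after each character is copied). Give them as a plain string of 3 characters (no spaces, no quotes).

Token 1: literal('P'). Output: "P"
Token 2: literal('Q'). Output: "PQ"
Token 3: backref(off=2, len=1). Copied 'P' from pos 0. Output: "PQP"
Token 4: backref(off=2, len=3). Buffer before: "PQP" (len 3)
  byte 1: read out[1]='Q', append. Buffer now: "PQPQ"
  byte 2: read out[2]='P', append. Buffer now: "PQPQP"
  byte 3: read out[3]='Q', append. Buffer now: "PQPQPQ"

Answer: QPQ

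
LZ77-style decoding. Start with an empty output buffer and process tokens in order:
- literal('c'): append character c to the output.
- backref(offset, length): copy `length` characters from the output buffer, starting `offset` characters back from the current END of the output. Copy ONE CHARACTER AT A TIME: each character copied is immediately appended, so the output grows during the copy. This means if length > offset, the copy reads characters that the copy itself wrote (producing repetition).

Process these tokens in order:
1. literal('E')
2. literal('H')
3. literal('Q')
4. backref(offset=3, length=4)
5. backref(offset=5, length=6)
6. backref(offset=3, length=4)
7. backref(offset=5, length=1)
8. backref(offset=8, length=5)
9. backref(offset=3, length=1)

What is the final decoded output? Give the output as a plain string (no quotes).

Token 1: literal('E'). Output: "E"
Token 2: literal('H'). Output: "EH"
Token 3: literal('Q'). Output: "EHQ"
Token 4: backref(off=3, len=4) (overlapping!). Copied 'EHQE' from pos 0. Output: "EHQEHQE"
Token 5: backref(off=5, len=6) (overlapping!). Copied 'QEHQEQ' from pos 2. Output: "EHQEHQEQEHQEQ"
Token 6: backref(off=3, len=4) (overlapping!). Copied 'QEQQ' from pos 10. Output: "EHQEHQEQEHQEQQEQQ"
Token 7: backref(off=5, len=1). Copied 'Q' from pos 12. Output: "EHQEHQEQEHQEQQEQQQ"
Token 8: backref(off=8, len=5). Copied 'QEQQE' from pos 10. Output: "EHQEHQEQEHQEQQEQQQQEQQE"
Token 9: backref(off=3, len=1). Copied 'Q' from pos 20. Output: "EHQEHQEQEHQEQQEQQQQEQQEQ"

Answer: EHQEHQEQEHQEQQEQQQQEQQEQ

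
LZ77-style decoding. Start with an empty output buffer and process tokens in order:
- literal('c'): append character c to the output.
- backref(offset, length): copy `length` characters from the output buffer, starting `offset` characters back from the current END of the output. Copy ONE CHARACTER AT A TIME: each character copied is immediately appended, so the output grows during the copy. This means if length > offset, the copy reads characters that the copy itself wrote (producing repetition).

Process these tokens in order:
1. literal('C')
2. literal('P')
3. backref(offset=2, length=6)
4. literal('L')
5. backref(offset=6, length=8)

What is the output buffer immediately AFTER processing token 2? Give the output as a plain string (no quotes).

Token 1: literal('C'). Output: "C"
Token 2: literal('P'). Output: "CP"

Answer: CP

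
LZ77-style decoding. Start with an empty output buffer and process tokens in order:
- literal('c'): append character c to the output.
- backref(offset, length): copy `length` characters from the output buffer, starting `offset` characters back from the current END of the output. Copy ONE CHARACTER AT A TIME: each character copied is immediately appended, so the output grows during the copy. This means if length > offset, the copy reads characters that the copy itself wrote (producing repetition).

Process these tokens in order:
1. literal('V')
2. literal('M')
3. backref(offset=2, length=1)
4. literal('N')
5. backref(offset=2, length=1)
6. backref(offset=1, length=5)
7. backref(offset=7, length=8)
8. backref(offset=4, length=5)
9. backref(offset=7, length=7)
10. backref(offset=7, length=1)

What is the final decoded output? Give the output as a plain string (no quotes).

Answer: VMVNVVVVVVNVVVVVVNVVVNVVNVVVNVV

Derivation:
Token 1: literal('V'). Output: "V"
Token 2: literal('M'). Output: "VM"
Token 3: backref(off=2, len=1). Copied 'V' from pos 0. Output: "VMV"
Token 4: literal('N'). Output: "VMVN"
Token 5: backref(off=2, len=1). Copied 'V' from pos 2. Output: "VMVNV"
Token 6: backref(off=1, len=5) (overlapping!). Copied 'VVVVV' from pos 4. Output: "VMVNVVVVVV"
Token 7: backref(off=7, len=8) (overlapping!). Copied 'NVVVVVVN' from pos 3. Output: "VMVNVVVVVVNVVVVVVN"
Token 8: backref(off=4, len=5) (overlapping!). Copied 'VVVNV' from pos 14. Output: "VMVNVVVVVVNVVVVVVNVVVNV"
Token 9: backref(off=7, len=7). Copied 'VNVVVNV' from pos 16. Output: "VMVNVVVVVVNVVVVVVNVVVNVVNVVVNV"
Token 10: backref(off=7, len=1). Copied 'V' from pos 23. Output: "VMVNVVVVVVNVVVVVVNVVVNVVNVVVNVV"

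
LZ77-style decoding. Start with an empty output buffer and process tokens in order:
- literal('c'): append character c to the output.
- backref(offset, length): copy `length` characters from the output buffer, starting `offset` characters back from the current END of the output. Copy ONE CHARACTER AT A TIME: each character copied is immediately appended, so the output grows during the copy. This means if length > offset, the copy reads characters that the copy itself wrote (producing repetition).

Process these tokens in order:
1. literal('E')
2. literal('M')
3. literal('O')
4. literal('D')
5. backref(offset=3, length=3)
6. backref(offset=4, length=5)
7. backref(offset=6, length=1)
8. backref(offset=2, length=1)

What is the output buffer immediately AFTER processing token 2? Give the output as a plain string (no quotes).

Token 1: literal('E'). Output: "E"
Token 2: literal('M'). Output: "EM"

Answer: EM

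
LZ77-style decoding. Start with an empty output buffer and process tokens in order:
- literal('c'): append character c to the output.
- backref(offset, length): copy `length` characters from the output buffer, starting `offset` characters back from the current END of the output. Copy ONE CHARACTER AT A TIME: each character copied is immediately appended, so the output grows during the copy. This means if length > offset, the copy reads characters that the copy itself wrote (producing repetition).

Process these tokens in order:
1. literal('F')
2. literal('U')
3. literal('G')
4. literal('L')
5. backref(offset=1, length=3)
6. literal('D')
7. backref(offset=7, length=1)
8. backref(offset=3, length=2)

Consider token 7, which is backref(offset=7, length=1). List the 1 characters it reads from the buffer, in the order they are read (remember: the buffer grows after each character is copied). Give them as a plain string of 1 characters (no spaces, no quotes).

Answer: U

Derivation:
Token 1: literal('F'). Output: "F"
Token 2: literal('U'). Output: "FU"
Token 3: literal('G'). Output: "FUG"
Token 4: literal('L'). Output: "FUGL"
Token 5: backref(off=1, len=3) (overlapping!). Copied 'LLL' from pos 3. Output: "FUGLLLL"
Token 6: literal('D'). Output: "FUGLLLLD"
Token 7: backref(off=7, len=1). Buffer before: "FUGLLLLD" (len 8)
  byte 1: read out[1]='U', append. Buffer now: "FUGLLLLDU"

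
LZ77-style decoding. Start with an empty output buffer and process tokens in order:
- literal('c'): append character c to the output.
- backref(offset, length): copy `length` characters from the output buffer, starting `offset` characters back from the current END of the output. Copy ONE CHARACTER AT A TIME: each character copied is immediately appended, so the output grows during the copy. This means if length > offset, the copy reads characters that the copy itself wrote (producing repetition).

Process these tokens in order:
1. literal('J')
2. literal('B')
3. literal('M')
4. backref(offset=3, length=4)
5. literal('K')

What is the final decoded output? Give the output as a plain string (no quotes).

Token 1: literal('J'). Output: "J"
Token 2: literal('B'). Output: "JB"
Token 3: literal('M'). Output: "JBM"
Token 4: backref(off=3, len=4) (overlapping!). Copied 'JBMJ' from pos 0. Output: "JBMJBMJ"
Token 5: literal('K'). Output: "JBMJBMJK"

Answer: JBMJBMJK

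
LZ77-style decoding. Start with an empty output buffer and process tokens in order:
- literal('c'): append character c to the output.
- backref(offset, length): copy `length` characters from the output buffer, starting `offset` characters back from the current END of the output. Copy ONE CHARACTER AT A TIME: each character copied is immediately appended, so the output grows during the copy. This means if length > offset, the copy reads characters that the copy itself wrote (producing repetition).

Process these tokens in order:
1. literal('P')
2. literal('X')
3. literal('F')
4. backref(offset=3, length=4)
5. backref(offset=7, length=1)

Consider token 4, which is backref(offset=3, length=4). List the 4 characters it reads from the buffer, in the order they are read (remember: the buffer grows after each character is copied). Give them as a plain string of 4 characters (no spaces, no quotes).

Token 1: literal('P'). Output: "P"
Token 2: literal('X'). Output: "PX"
Token 3: literal('F'). Output: "PXF"
Token 4: backref(off=3, len=4). Buffer before: "PXF" (len 3)
  byte 1: read out[0]='P', append. Buffer now: "PXFP"
  byte 2: read out[1]='X', append. Buffer now: "PXFPX"
  byte 3: read out[2]='F', append. Buffer now: "PXFPXF"
  byte 4: read out[3]='P', append. Buffer now: "PXFPXFP"

Answer: PXFP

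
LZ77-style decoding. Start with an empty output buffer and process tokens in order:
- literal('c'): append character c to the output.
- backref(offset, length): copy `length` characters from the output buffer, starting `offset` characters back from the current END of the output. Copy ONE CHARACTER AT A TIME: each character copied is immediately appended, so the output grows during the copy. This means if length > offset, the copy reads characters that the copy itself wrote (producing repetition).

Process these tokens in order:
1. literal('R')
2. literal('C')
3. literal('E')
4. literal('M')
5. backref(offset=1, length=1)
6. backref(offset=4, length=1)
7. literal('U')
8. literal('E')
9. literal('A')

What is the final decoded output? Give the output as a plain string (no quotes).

Answer: RCEMMCUEA

Derivation:
Token 1: literal('R'). Output: "R"
Token 2: literal('C'). Output: "RC"
Token 3: literal('E'). Output: "RCE"
Token 4: literal('M'). Output: "RCEM"
Token 5: backref(off=1, len=1). Copied 'M' from pos 3. Output: "RCEMM"
Token 6: backref(off=4, len=1). Copied 'C' from pos 1. Output: "RCEMMC"
Token 7: literal('U'). Output: "RCEMMCU"
Token 8: literal('E'). Output: "RCEMMCUE"
Token 9: literal('A'). Output: "RCEMMCUEA"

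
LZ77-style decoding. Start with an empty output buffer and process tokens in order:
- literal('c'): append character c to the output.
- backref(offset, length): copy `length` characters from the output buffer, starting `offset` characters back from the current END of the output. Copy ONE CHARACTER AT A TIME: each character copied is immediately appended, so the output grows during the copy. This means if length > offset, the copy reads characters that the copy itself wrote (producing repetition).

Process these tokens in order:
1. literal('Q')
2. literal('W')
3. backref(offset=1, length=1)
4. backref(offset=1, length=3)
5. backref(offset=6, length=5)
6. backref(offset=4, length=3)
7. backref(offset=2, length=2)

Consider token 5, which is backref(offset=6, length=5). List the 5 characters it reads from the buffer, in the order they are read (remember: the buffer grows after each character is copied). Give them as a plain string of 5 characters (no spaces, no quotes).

Token 1: literal('Q'). Output: "Q"
Token 2: literal('W'). Output: "QW"
Token 3: backref(off=1, len=1). Copied 'W' from pos 1. Output: "QWW"
Token 4: backref(off=1, len=3) (overlapping!). Copied 'WWW' from pos 2. Output: "QWWWWW"
Token 5: backref(off=6, len=5). Buffer before: "QWWWWW" (len 6)
  byte 1: read out[0]='Q', append. Buffer now: "QWWWWWQ"
  byte 2: read out[1]='W', append. Buffer now: "QWWWWWQW"
  byte 3: read out[2]='W', append. Buffer now: "QWWWWWQWW"
  byte 4: read out[3]='W', append. Buffer now: "QWWWWWQWWW"
  byte 5: read out[4]='W', append. Buffer now: "QWWWWWQWWWW"

Answer: QWWWW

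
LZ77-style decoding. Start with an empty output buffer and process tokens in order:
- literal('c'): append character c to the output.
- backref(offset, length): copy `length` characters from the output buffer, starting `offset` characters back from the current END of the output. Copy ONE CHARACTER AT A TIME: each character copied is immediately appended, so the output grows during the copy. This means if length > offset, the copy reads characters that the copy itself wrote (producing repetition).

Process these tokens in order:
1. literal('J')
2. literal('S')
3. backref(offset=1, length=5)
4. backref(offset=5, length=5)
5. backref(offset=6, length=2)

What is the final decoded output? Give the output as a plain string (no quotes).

Token 1: literal('J'). Output: "J"
Token 2: literal('S'). Output: "JS"
Token 3: backref(off=1, len=5) (overlapping!). Copied 'SSSSS' from pos 1. Output: "JSSSSSS"
Token 4: backref(off=5, len=5). Copied 'SSSSS' from pos 2. Output: "JSSSSSSSSSSS"
Token 5: backref(off=6, len=2). Copied 'SS' from pos 6. Output: "JSSSSSSSSSSSSS"

Answer: JSSSSSSSSSSSSS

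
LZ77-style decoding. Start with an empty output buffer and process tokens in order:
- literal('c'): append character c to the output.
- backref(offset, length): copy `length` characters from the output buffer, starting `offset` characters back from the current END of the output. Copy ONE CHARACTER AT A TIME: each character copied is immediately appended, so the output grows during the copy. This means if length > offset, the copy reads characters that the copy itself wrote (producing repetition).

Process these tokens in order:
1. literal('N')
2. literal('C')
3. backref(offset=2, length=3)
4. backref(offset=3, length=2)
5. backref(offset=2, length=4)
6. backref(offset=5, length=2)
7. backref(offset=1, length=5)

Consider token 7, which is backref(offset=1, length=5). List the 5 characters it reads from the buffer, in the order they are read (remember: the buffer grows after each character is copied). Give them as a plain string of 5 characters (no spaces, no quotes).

Token 1: literal('N'). Output: "N"
Token 2: literal('C'). Output: "NC"
Token 3: backref(off=2, len=3) (overlapping!). Copied 'NCN' from pos 0. Output: "NCNCN"
Token 4: backref(off=3, len=2). Copied 'NC' from pos 2. Output: "NCNCNNC"
Token 5: backref(off=2, len=4) (overlapping!). Copied 'NCNC' from pos 5. Output: "NCNCNNCNCNC"
Token 6: backref(off=5, len=2). Copied 'CN' from pos 6. Output: "NCNCNNCNCNCCN"
Token 7: backref(off=1, len=5). Buffer before: "NCNCNNCNCNCCN" (len 13)
  byte 1: read out[12]='N', append. Buffer now: "NCNCNNCNCNCCNN"
  byte 2: read out[13]='N', append. Buffer now: "NCNCNNCNCNCCNNN"
  byte 3: read out[14]='N', append. Buffer now: "NCNCNNCNCNCCNNNN"
  byte 4: read out[15]='N', append. Buffer now: "NCNCNNCNCNCCNNNNN"
  byte 5: read out[16]='N', append. Buffer now: "NCNCNNCNCNCCNNNNNN"

Answer: NNNNN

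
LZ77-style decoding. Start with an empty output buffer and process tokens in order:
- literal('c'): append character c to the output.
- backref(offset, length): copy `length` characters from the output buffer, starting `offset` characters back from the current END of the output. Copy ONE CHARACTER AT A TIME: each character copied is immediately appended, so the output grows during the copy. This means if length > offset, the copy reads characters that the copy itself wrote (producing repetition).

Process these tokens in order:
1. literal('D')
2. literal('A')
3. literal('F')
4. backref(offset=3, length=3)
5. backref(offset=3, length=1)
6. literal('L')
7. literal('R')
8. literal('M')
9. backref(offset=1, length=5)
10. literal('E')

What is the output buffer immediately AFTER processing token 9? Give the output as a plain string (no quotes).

Answer: DAFDAFDLRMMMMMM

Derivation:
Token 1: literal('D'). Output: "D"
Token 2: literal('A'). Output: "DA"
Token 3: literal('F'). Output: "DAF"
Token 4: backref(off=3, len=3). Copied 'DAF' from pos 0. Output: "DAFDAF"
Token 5: backref(off=3, len=1). Copied 'D' from pos 3. Output: "DAFDAFD"
Token 6: literal('L'). Output: "DAFDAFDL"
Token 7: literal('R'). Output: "DAFDAFDLR"
Token 8: literal('M'). Output: "DAFDAFDLRM"
Token 9: backref(off=1, len=5) (overlapping!). Copied 'MMMMM' from pos 9. Output: "DAFDAFDLRMMMMMM"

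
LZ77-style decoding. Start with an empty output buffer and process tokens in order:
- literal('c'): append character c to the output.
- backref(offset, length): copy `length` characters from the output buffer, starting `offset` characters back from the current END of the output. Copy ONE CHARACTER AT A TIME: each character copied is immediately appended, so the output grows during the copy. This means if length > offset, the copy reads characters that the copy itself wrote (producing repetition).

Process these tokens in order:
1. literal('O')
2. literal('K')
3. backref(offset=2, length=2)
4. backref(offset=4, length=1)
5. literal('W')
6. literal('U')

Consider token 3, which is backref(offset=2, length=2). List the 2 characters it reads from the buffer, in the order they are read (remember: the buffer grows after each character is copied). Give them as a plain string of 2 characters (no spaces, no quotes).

Token 1: literal('O'). Output: "O"
Token 2: literal('K'). Output: "OK"
Token 3: backref(off=2, len=2). Buffer before: "OK" (len 2)
  byte 1: read out[0]='O', append. Buffer now: "OKO"
  byte 2: read out[1]='K', append. Buffer now: "OKOK"

Answer: OK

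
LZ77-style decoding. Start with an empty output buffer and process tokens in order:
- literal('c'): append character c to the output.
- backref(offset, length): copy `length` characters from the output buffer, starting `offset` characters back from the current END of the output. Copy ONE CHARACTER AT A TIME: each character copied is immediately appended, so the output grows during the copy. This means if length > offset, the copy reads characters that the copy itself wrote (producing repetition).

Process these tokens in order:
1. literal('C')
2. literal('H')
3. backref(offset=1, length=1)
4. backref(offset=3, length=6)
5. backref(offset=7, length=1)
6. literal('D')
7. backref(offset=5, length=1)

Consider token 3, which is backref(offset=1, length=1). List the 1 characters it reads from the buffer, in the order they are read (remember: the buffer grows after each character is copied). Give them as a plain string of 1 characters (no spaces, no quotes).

Answer: H

Derivation:
Token 1: literal('C'). Output: "C"
Token 2: literal('H'). Output: "CH"
Token 3: backref(off=1, len=1). Buffer before: "CH" (len 2)
  byte 1: read out[1]='H', append. Buffer now: "CHH"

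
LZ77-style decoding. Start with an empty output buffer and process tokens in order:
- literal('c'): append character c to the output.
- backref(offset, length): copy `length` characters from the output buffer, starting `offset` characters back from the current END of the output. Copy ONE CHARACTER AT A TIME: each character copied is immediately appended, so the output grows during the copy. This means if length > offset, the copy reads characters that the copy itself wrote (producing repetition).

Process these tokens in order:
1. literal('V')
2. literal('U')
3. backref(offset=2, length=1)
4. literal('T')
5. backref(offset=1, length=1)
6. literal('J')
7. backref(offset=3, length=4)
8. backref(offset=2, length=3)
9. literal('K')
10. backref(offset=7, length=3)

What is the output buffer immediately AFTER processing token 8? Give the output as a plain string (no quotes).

Answer: VUVTTJTTJTJTJ

Derivation:
Token 1: literal('V'). Output: "V"
Token 2: literal('U'). Output: "VU"
Token 3: backref(off=2, len=1). Copied 'V' from pos 0. Output: "VUV"
Token 4: literal('T'). Output: "VUVT"
Token 5: backref(off=1, len=1). Copied 'T' from pos 3. Output: "VUVTT"
Token 6: literal('J'). Output: "VUVTTJ"
Token 7: backref(off=3, len=4) (overlapping!). Copied 'TTJT' from pos 3. Output: "VUVTTJTTJT"
Token 8: backref(off=2, len=3) (overlapping!). Copied 'JTJ' from pos 8. Output: "VUVTTJTTJTJTJ"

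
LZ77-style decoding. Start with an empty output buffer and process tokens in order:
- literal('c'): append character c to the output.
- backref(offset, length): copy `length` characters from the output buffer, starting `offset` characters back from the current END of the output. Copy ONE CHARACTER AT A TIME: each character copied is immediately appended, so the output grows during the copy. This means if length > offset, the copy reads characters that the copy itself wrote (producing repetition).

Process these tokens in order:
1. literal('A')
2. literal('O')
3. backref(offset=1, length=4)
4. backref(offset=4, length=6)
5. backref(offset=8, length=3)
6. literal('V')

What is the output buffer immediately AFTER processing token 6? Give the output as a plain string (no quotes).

Answer: AOOOOOOOOOOOOOOV

Derivation:
Token 1: literal('A'). Output: "A"
Token 2: literal('O'). Output: "AO"
Token 3: backref(off=1, len=4) (overlapping!). Copied 'OOOO' from pos 1. Output: "AOOOOO"
Token 4: backref(off=4, len=6) (overlapping!). Copied 'OOOOOO' from pos 2. Output: "AOOOOOOOOOOO"
Token 5: backref(off=8, len=3). Copied 'OOO' from pos 4. Output: "AOOOOOOOOOOOOOO"
Token 6: literal('V'). Output: "AOOOOOOOOOOOOOOV"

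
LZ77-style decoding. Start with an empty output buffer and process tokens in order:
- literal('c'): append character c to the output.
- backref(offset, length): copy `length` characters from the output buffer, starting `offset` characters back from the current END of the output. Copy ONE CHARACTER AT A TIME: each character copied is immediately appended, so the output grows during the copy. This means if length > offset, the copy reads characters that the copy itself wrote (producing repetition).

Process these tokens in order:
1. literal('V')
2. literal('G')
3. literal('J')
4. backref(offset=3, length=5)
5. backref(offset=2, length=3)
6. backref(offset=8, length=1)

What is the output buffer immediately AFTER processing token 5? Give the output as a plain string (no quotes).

Token 1: literal('V'). Output: "V"
Token 2: literal('G'). Output: "VG"
Token 3: literal('J'). Output: "VGJ"
Token 4: backref(off=3, len=5) (overlapping!). Copied 'VGJVG' from pos 0. Output: "VGJVGJVG"
Token 5: backref(off=2, len=3) (overlapping!). Copied 'VGV' from pos 6. Output: "VGJVGJVGVGV"

Answer: VGJVGJVGVGV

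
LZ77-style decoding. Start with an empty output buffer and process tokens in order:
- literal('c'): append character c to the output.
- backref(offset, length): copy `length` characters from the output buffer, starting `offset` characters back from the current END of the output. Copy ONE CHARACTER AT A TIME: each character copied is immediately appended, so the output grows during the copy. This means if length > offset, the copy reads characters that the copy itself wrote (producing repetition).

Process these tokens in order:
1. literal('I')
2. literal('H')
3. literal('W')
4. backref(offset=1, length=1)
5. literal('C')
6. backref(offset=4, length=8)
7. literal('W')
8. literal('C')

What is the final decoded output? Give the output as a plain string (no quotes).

Token 1: literal('I'). Output: "I"
Token 2: literal('H'). Output: "IH"
Token 3: literal('W'). Output: "IHW"
Token 4: backref(off=1, len=1). Copied 'W' from pos 2. Output: "IHWW"
Token 5: literal('C'). Output: "IHWWC"
Token 6: backref(off=4, len=8) (overlapping!). Copied 'HWWCHWWC' from pos 1. Output: "IHWWCHWWCHWWC"
Token 7: literal('W'). Output: "IHWWCHWWCHWWCW"
Token 8: literal('C'). Output: "IHWWCHWWCHWWCWC"

Answer: IHWWCHWWCHWWCWC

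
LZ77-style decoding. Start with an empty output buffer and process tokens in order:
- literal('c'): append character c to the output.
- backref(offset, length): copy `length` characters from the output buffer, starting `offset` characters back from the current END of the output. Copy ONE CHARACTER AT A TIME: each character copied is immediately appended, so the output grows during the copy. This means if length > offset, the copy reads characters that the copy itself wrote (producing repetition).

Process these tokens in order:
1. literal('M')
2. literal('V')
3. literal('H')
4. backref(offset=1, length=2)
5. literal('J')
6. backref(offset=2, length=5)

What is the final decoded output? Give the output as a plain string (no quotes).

Token 1: literal('M'). Output: "M"
Token 2: literal('V'). Output: "MV"
Token 3: literal('H'). Output: "MVH"
Token 4: backref(off=1, len=2) (overlapping!). Copied 'HH' from pos 2. Output: "MVHHH"
Token 5: literal('J'). Output: "MVHHHJ"
Token 6: backref(off=2, len=5) (overlapping!). Copied 'HJHJH' from pos 4. Output: "MVHHHJHJHJH"

Answer: MVHHHJHJHJH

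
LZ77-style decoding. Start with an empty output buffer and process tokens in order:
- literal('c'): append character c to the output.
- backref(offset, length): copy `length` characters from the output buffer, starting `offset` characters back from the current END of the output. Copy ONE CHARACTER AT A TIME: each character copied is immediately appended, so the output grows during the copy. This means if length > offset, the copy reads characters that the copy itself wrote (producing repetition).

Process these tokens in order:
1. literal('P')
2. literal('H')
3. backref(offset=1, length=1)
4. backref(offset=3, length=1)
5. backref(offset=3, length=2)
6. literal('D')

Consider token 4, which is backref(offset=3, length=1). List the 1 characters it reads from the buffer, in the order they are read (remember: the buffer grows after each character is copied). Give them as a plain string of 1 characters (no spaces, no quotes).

Token 1: literal('P'). Output: "P"
Token 2: literal('H'). Output: "PH"
Token 3: backref(off=1, len=1). Copied 'H' from pos 1. Output: "PHH"
Token 4: backref(off=3, len=1). Buffer before: "PHH" (len 3)
  byte 1: read out[0]='P', append. Buffer now: "PHHP"

Answer: P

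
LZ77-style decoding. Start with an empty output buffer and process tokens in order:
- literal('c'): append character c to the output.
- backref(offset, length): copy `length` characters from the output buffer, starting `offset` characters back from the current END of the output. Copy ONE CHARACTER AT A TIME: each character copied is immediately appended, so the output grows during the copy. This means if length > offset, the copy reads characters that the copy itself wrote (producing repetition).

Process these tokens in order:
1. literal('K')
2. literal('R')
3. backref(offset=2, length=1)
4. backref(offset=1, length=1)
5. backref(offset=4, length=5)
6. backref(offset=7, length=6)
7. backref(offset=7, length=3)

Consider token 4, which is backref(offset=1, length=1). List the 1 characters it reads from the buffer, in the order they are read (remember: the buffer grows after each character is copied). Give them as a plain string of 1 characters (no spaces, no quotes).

Token 1: literal('K'). Output: "K"
Token 2: literal('R'). Output: "KR"
Token 3: backref(off=2, len=1). Copied 'K' from pos 0. Output: "KRK"
Token 4: backref(off=1, len=1). Buffer before: "KRK" (len 3)
  byte 1: read out[2]='K', append. Buffer now: "KRKK"

Answer: K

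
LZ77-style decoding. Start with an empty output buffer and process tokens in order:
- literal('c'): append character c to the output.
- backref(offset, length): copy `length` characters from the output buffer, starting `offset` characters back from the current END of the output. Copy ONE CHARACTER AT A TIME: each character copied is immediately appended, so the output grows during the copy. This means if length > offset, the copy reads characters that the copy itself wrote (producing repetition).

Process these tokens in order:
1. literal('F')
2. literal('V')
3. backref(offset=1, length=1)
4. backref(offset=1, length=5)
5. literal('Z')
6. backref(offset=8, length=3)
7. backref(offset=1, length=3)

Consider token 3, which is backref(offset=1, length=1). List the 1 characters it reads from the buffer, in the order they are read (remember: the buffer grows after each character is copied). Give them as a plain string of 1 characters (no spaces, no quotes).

Token 1: literal('F'). Output: "F"
Token 2: literal('V'). Output: "FV"
Token 3: backref(off=1, len=1). Buffer before: "FV" (len 2)
  byte 1: read out[1]='V', append. Buffer now: "FVV"

Answer: V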